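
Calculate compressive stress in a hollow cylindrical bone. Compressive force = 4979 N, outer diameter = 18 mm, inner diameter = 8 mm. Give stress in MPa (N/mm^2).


A = pi*(r_o^2 - r_i^2)
r_o = 9 mm, r_i = 4 mm
A = 204.204 mm^2
sigma = F/A = 4979 / 204.204
sigma = 24.38 MPa


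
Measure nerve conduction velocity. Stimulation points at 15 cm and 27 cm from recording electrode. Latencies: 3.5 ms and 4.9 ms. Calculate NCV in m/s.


Distance = (27 - 15) / 100 = 0.12 m
dt = (4.9 - 3.5) / 1000 = 0.0014 s
NCV = dist / dt = 85.71 m/s


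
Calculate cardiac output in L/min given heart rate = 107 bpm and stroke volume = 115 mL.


CO = HR * SV
CO = 107 * 115 / 1000
CO = 12.3 L/min


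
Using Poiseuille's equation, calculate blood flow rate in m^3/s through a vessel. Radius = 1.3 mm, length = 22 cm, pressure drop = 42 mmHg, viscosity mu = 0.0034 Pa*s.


Q = pi*r^4*dP / (8*mu*L)
r = 0.0013 m, L = 0.22 m
dP = 42 mmHg = 5599.524 Pa
Q = 8.3962e-06 m^3/s


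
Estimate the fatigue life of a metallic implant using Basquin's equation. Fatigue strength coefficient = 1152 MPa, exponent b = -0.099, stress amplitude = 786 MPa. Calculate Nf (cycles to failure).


sigma_a = sigma_f' * (2Nf)^b
2Nf = (sigma_a/sigma_f')^(1/b)
2Nf = (786/1152)^(1/-0.099)
2Nf = 47.541188
Nf = 23.77


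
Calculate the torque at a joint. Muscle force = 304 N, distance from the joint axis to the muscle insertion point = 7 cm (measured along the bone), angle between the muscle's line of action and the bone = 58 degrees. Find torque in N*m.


Torque = F * d * sin(theta)   (moment arm = d*sin(theta))
d = 7 cm = 0.07 m
Torque = 304 * 0.07 * sin(58)
Torque = 18.05 N*m


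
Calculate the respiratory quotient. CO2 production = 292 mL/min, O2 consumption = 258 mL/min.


RQ = VCO2 / VO2
RQ = 292 / 258
RQ = 1.132


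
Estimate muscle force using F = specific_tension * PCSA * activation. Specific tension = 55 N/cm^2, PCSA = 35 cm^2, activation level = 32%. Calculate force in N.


F = sigma * PCSA * activation
F = 55 * 35 * 0.32
F = 616 N


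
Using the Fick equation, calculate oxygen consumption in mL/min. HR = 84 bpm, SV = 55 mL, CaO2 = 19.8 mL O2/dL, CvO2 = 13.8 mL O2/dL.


CO = HR*SV = 84*55/1000 = 4.62 L/min
a-v O2 diff = 19.8 - 13.8 = 6 mL/dL
VO2 = CO * (CaO2-CvO2) * 10 dL/L
VO2 = 4.62 * 6 * 10
VO2 = 277.2 mL/min


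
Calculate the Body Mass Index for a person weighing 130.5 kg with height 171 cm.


BMI = weight / height^2
height = 171 cm = 1.71 m
BMI = 130.5 / 1.71^2
BMI = 44.63 kg/m^2


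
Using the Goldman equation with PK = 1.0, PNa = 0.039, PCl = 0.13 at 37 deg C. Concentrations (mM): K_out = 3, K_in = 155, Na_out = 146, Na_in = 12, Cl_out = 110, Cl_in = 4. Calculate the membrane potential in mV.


Vm = (RT/F)*ln((PK*Ko + PNa*Nao + PCl*Cli)/(PK*Ki + PNa*Nai + PCl*Clo))
Numer = 9.214, Denom = 169.768
Vm = -77.87 mV


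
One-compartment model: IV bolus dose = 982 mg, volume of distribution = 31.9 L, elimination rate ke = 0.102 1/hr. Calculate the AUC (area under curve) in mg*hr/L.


C0 = Dose/Vd = 982/31.9 = 30.7837 mg/L
AUC = C0/ke = 30.7837/0.102
AUC = 301.8 mg*hr/L


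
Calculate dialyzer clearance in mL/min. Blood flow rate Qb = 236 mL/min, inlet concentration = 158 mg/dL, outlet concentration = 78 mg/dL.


K = Qb * (Cb_in - Cb_out) / Cb_in
K = 236 * (158 - 78) / 158
K = 119.5 mL/min


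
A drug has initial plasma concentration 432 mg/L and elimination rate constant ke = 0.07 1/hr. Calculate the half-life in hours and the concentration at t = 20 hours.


t_half = ln(2) / ke = 0.693147 / 0.07 = 9.902 hr
C(t) = C0 * exp(-ke*t) = 432 * exp(-0.07*20)
C(20) = 106.5 mg/L


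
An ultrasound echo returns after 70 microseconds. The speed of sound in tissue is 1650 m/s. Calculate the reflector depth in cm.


depth = c * t / 2
t = 70 us = 7.0000e-05 s
depth = 1650 * 7.0000e-05 / 2
depth = 0.05775 m = 5.775 cm


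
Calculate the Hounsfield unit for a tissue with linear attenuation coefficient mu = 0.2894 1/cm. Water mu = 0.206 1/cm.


HU = ((mu_tissue - mu_water) / mu_water) * 1000
HU = ((0.2894 - 0.206) / 0.206) * 1000
HU = 404.9


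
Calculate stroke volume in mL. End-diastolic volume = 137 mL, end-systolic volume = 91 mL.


SV = EDV - ESV
SV = 137 - 91
SV = 46 mL


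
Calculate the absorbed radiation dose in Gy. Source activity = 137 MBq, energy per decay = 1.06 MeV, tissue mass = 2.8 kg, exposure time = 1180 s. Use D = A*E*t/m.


A = 137 MBq = 1.3700e+08 Bq
E = 1.06 MeV = 1.69812e-13 J
D = A*E*t/m = 1.3700e+08*1.69812e-13*1180/2.8
D = 0.009804 Gy


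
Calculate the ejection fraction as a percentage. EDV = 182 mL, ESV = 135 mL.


SV = EDV - ESV = 182 - 135 = 47 mL
EF = SV/EDV * 100 = 47/182 * 100
EF = 25.82%


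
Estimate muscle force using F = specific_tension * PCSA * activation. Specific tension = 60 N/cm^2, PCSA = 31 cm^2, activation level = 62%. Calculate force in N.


F = sigma * PCSA * activation
F = 60 * 31 * 0.62
F = 1153 N


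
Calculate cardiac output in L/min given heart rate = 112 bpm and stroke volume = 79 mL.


CO = HR * SV
CO = 112 * 79 / 1000
CO = 8.848 L/min


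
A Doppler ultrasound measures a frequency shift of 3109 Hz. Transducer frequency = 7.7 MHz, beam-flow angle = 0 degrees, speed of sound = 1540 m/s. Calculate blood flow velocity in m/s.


v = fd * c / (2 * f0 * cos(theta))
v = 3109 * 1540 / (2 * 7.7000e+06 * cos(0))
v = 0.3109 m/s


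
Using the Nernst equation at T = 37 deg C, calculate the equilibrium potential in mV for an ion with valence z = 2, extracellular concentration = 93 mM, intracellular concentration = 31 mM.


E = (RT/(zF)) * ln(C_out/C_in)
T = 37 + 273.15 = 310.15 K
E = (8.314 * 310.15 / (2 * 96485)) * ln(93/31)
E = 14.68 mV


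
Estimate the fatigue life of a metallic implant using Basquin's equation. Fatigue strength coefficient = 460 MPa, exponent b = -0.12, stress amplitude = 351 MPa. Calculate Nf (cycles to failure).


sigma_a = sigma_f' * (2Nf)^b
2Nf = (sigma_a/sigma_f')^(1/b)
2Nf = (351/460)^(1/-0.12)
2Nf = 9.5226092
Nf = 4.761


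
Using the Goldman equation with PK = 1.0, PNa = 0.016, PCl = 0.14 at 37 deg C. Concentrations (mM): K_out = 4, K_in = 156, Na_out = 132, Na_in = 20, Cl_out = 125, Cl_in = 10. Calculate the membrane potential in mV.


Vm = (RT/F)*ln((PK*Ko + PNa*Nao + PCl*Cli)/(PK*Ki + PNa*Nai + PCl*Clo))
Numer = 7.512, Denom = 173.82
Vm = -83.96 mV


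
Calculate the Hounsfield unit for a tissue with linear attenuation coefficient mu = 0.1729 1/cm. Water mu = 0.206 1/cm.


HU = ((mu_tissue - mu_water) / mu_water) * 1000
HU = ((0.1729 - 0.206) / 0.206) * 1000
HU = -160.7


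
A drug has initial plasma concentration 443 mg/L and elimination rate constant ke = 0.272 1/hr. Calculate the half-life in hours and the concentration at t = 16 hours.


t_half = ln(2) / ke = 0.693147 / 0.272 = 2.548 hr
C(t) = C0 * exp(-ke*t) = 443 * exp(-0.272*16)
C(16) = 5.706 mg/L


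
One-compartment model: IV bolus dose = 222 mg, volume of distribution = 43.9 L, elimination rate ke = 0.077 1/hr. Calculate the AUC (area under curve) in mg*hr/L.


C0 = Dose/Vd = 222/43.9 = 5.05695 mg/L
AUC = C0/ke = 5.05695/0.077
AUC = 65.67 mg*hr/L


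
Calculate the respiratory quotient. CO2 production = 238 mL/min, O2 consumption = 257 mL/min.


RQ = VCO2 / VO2
RQ = 238 / 257
RQ = 0.9261


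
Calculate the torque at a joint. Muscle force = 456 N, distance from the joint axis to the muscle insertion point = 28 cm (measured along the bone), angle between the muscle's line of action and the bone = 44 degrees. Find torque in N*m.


Torque = F * d * sin(theta)   (moment arm = d*sin(theta))
d = 28 cm = 0.28 m
Torque = 456 * 0.28 * sin(44)
Torque = 88.69 N*m


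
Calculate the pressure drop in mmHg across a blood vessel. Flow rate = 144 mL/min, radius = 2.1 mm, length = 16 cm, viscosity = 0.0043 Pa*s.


dP = 8*mu*L*Q / (pi*r^4)
Q = 144 mL/min = 2.4e-06 m^3/s
dP = 216.203 Pa = 216.203 / 133.322 mmHg = 1.622 mmHg


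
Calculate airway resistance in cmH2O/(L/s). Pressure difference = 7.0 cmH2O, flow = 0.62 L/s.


R = dP / flow
R = 7.0 / 0.62
R = 11.29 cmH2O/(L/s)


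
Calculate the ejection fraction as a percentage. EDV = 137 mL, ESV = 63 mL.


SV = EDV - ESV = 137 - 63 = 74 mL
EF = SV/EDV * 100 = 74/137 * 100
EF = 54.01%


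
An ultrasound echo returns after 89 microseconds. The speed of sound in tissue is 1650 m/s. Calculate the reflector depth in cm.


depth = c * t / 2
t = 89 us = 8.9000e-05 s
depth = 1650 * 8.9000e-05 / 2
depth = 0.073425 m = 7.3425 cm


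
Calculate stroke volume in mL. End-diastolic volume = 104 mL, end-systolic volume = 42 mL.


SV = EDV - ESV
SV = 104 - 42
SV = 62 mL


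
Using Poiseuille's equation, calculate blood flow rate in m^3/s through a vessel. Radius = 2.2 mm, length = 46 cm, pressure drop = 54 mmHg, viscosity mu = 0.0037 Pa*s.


Q = pi*r^4*dP / (8*mu*L)
r = 0.0022 m, L = 0.46 m
dP = 54 mmHg = 7199.388 Pa
Q = 3.8912e-05 m^3/s


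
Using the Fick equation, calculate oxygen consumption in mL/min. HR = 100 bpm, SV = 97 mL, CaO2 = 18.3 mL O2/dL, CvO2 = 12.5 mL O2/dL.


CO = HR*SV = 100*97/1000 = 9.7 L/min
a-v O2 diff = 18.3 - 12.5 = 5.8 mL/dL
VO2 = CO * (CaO2-CvO2) * 10 dL/L
VO2 = 9.7 * 5.8 * 10
VO2 = 562.6 mL/min


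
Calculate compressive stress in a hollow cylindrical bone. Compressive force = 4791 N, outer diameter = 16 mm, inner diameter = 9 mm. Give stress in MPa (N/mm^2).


A = pi*(r_o^2 - r_i^2)
r_o = 8 mm, r_i = 4.5 mm
A = 137.445 mm^2
sigma = F/A = 4791 / 137.445
sigma = 34.86 MPa


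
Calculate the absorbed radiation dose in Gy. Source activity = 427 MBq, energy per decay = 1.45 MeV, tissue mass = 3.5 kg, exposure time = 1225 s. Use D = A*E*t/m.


A = 427 MBq = 4.2700e+08 Bq
E = 1.45 MeV = 2.3229e-13 J
D = A*E*t/m = 4.2700e+08*2.3229e-13*1225/3.5
D = 0.03472 Gy


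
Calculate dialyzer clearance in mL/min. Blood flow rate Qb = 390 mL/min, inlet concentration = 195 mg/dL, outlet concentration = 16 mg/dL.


K = Qb * (Cb_in - Cb_out) / Cb_in
K = 390 * (195 - 16) / 195
K = 358 mL/min


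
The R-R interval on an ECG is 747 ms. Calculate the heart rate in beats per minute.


HR = 60 / RR_interval(s)
RR = 747 ms = 0.747 s
HR = 60 / 0.747 = 80.32 bpm


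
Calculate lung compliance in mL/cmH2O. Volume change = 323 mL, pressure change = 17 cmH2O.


C = dV / dP
C = 323 / 17
C = 19 mL/cmH2O


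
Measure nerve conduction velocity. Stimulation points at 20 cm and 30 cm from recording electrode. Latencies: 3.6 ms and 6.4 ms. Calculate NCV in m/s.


Distance = (30 - 20) / 100 = 0.1 m
dt = (6.4 - 3.6) / 1000 = 0.0028 s
NCV = dist / dt = 35.71 m/s


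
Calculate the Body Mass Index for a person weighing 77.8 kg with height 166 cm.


BMI = weight / height^2
height = 166 cm = 1.66 m
BMI = 77.8 / 1.66^2
BMI = 28.23 kg/m^2


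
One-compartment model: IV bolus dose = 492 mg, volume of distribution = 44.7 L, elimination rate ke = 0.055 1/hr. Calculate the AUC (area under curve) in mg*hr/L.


C0 = Dose/Vd = 492/44.7 = 11.0067 mg/L
AUC = C0/ke = 11.0067/0.055
AUC = 200.1 mg*hr/L


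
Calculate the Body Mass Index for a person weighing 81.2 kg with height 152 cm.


BMI = weight / height^2
height = 152 cm = 1.52 m
BMI = 81.2 / 1.52^2
BMI = 35.15 kg/m^2


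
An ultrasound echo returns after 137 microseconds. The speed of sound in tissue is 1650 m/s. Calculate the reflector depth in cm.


depth = c * t / 2
t = 137 us = 1.3700e-04 s
depth = 1650 * 1.3700e-04 / 2
depth = 0.113025 m = 11.3025 cm


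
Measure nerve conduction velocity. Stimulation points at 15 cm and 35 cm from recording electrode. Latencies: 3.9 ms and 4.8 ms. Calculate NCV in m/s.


Distance = (35 - 15) / 100 = 0.2 m
dt = (4.8 - 3.9) / 1000 = 9.0000e-04 s
NCV = dist / dt = 222.2 m/s


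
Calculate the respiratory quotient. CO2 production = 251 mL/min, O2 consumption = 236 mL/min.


RQ = VCO2 / VO2
RQ = 251 / 236
RQ = 1.064


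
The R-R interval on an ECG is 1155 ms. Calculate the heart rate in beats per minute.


HR = 60 / RR_interval(s)
RR = 1155 ms = 1.155 s
HR = 60 / 1.155 = 51.95 bpm


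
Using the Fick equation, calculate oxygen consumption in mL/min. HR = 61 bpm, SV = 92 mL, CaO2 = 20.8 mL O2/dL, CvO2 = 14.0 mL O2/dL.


CO = HR*SV = 61*92/1000 = 5.612 L/min
a-v O2 diff = 20.8 - 14.0 = 6.8 mL/dL
VO2 = CO * (CaO2-CvO2) * 10 dL/L
VO2 = 5.612 * 6.8 * 10
VO2 = 381.6 mL/min


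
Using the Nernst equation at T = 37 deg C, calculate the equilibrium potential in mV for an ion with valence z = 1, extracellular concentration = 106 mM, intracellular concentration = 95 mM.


E = (RT/(zF)) * ln(C_out/C_in)
T = 37 + 273.15 = 310.15 K
E = (8.314 * 310.15 / (1 * 96485)) * ln(106/95)
E = 2.928 mV


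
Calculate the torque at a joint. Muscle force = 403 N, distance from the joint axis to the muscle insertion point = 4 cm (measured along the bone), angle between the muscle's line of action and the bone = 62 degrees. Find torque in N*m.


Torque = F * d * sin(theta)   (moment arm = d*sin(theta))
d = 4 cm = 0.04 m
Torque = 403 * 0.04 * sin(62)
Torque = 14.23 N*m


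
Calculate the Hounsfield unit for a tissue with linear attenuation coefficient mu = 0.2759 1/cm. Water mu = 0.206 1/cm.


HU = ((mu_tissue - mu_water) / mu_water) * 1000
HU = ((0.2759 - 0.206) / 0.206) * 1000
HU = 339.3


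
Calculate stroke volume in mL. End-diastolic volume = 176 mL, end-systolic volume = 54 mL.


SV = EDV - ESV
SV = 176 - 54
SV = 122 mL


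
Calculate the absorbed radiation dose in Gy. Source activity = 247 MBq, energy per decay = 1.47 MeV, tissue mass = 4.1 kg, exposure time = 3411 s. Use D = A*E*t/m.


A = 247 MBq = 2.4700e+08 Bq
E = 1.47 MeV = 2.35494e-13 J
D = A*E*t/m = 2.4700e+08*2.35494e-13*3411/4.1
D = 0.04839 Gy


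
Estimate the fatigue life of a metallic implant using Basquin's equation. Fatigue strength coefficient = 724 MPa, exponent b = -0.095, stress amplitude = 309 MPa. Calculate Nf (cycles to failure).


sigma_a = sigma_f' * (2Nf)^b
2Nf = (sigma_a/sigma_f')^(1/b)
2Nf = (309/724)^(1/-0.095)
2Nf = 7805.8817
Nf = 3903


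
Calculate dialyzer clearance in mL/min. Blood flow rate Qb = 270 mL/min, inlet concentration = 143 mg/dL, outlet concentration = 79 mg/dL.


K = Qb * (Cb_in - Cb_out) / Cb_in
K = 270 * (143 - 79) / 143
K = 120.8 mL/min


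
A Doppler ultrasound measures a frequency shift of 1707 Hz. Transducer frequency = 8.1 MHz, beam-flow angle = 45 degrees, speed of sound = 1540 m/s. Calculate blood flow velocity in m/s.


v = fd * c / (2 * f0 * cos(theta))
v = 1707 * 1540 / (2 * 8.1000e+06 * cos(45))
v = 0.2295 m/s


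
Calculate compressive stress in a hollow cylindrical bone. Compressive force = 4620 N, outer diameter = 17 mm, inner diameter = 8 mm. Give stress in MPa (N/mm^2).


A = pi*(r_o^2 - r_i^2)
r_o = 8.5 mm, r_i = 4 mm
A = 176.715 mm^2
sigma = F/A = 4620 / 176.715
sigma = 26.14 MPa


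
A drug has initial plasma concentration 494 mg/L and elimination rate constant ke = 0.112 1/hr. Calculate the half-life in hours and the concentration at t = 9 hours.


t_half = ln(2) / ke = 0.693147 / 0.112 = 6.189 hr
C(t) = C0 * exp(-ke*t) = 494 * exp(-0.112*9)
C(9) = 180.3 mg/L


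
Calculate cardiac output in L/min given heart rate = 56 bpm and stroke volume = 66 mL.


CO = HR * SV
CO = 56 * 66 / 1000
CO = 3.696 L/min


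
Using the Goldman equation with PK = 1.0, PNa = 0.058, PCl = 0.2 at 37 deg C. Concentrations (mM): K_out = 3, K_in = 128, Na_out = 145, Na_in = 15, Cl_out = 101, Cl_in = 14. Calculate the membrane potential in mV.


Vm = (RT/F)*ln((PK*Ko + PNa*Nao + PCl*Cli)/(PK*Ki + PNa*Nai + PCl*Clo))
Numer = 14.21, Denom = 149.07
Vm = -62.82 mV


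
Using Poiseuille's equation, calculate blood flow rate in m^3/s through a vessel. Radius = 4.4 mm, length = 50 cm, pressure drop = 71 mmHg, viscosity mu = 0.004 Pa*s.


Q = pi*r^4*dP / (8*mu*L)
r = 0.0044 m, L = 0.5 m
dP = 71 mmHg = 9465.862 Pa
Q = 6.9663e-04 m^3/s


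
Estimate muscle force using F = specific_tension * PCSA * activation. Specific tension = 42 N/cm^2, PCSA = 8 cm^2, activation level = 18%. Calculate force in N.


F = sigma * PCSA * activation
F = 42 * 8 * 0.18
F = 60.48 N


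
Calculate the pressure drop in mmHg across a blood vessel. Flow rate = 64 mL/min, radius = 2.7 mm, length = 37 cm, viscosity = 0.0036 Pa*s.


dP = 8*mu*L*Q / (pi*r^4)
Q = 64 mL/min = 1.06667e-06 m^3/s
dP = 68.08 Pa = 68.08 / 133.322 mmHg = 0.5106 mmHg


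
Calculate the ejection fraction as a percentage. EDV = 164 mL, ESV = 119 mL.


SV = EDV - ESV = 164 - 119 = 45 mL
EF = SV/EDV * 100 = 45/164 * 100
EF = 27.44%


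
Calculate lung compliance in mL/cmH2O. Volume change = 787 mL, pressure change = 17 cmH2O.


C = dV / dP
C = 787 / 17
C = 46.29 mL/cmH2O


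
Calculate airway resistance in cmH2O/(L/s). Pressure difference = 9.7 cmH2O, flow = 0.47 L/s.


R = dP / flow
R = 9.7 / 0.47
R = 20.64 cmH2O/(L/s)


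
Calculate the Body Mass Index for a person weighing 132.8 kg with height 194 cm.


BMI = weight / height^2
height = 194 cm = 1.94 m
BMI = 132.8 / 1.94^2
BMI = 35.29 kg/m^2


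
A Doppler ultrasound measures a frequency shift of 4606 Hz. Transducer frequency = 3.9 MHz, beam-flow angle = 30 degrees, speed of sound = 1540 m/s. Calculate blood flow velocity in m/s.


v = fd * c / (2 * f0 * cos(theta))
v = 4606 * 1540 / (2 * 3.9000e+06 * cos(30))
v = 1.05 m/s


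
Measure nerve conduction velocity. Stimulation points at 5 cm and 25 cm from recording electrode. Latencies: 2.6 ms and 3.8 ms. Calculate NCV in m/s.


Distance = (25 - 5) / 100 = 0.2 m
dt = (3.8 - 2.6) / 1000 = 0.0012 s
NCV = dist / dt = 166.7 m/s


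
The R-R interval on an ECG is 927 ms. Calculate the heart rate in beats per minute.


HR = 60 / RR_interval(s)
RR = 927 ms = 0.927 s
HR = 60 / 0.927 = 64.72 bpm


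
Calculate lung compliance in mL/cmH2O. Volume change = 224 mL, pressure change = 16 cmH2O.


C = dV / dP
C = 224 / 16
C = 14 mL/cmH2O


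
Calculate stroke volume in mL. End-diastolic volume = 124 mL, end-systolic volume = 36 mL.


SV = EDV - ESV
SV = 124 - 36
SV = 88 mL


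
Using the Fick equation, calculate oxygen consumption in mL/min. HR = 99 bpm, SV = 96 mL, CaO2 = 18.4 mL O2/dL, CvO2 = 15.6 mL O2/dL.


CO = HR*SV = 99*96/1000 = 9.504 L/min
a-v O2 diff = 18.4 - 15.6 = 2.8 mL/dL
VO2 = CO * (CaO2-CvO2) * 10 dL/L
VO2 = 9.504 * 2.8 * 10
VO2 = 266.1 mL/min


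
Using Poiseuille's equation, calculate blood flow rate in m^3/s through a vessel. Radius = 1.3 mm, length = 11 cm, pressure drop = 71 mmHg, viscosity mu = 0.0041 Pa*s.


Q = pi*r^4*dP / (8*mu*L)
r = 0.0013 m, L = 0.11 m
dP = 71 mmHg = 9465.862 Pa
Q = 2.3541e-05 m^3/s


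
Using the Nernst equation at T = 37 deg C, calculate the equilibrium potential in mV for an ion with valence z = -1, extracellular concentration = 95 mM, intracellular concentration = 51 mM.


E = (RT/(zF)) * ln(C_out/C_in)
T = 37 + 273.15 = 310.15 K
E = (8.314 * 310.15 / (-1 * 96485)) * ln(95/51)
E = -16.62 mV


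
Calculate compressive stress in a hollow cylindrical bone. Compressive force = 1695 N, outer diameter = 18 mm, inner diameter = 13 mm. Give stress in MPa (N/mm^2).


A = pi*(r_o^2 - r_i^2)
r_o = 9 mm, r_i = 6.5 mm
A = 121.737 mm^2
sigma = F/A = 1695 / 121.737
sigma = 13.92 MPa


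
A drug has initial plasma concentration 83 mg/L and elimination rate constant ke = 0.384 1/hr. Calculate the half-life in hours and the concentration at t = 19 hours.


t_half = ln(2) / ke = 0.693147 / 0.384 = 1.805 hr
C(t) = C0 * exp(-ke*t) = 83 * exp(-0.384*19)
C(19) = 0.05629 mg/L


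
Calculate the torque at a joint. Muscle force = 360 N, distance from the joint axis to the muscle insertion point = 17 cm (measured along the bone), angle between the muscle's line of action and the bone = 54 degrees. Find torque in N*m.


Torque = F * d * sin(theta)   (moment arm = d*sin(theta))
d = 17 cm = 0.17 m
Torque = 360 * 0.17 * sin(54)
Torque = 49.51 N*m


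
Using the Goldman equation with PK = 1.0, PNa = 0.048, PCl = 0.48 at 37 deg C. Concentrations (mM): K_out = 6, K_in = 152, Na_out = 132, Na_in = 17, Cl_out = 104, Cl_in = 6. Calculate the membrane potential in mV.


Vm = (RT/F)*ln((PK*Ko + PNa*Nao + PCl*Cli)/(PK*Ki + PNa*Nai + PCl*Clo))
Numer = 15.216, Denom = 202.736
Vm = -69.21 mV


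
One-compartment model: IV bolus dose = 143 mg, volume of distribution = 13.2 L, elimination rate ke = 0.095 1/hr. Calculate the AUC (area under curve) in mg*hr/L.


C0 = Dose/Vd = 143/13.2 = 10.8333 mg/L
AUC = C0/ke = 10.8333/0.095
AUC = 114 mg*hr/L


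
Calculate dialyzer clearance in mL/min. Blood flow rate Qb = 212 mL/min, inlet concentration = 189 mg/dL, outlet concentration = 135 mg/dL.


K = Qb * (Cb_in - Cb_out) / Cb_in
K = 212 * (189 - 135) / 189
K = 60.57 mL/min


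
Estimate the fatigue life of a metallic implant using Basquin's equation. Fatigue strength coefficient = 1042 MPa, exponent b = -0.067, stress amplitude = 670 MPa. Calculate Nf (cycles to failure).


sigma_a = sigma_f' * (2Nf)^b
2Nf = (sigma_a/sigma_f')^(1/b)
2Nf = (670/1042)^(1/-0.067)
2Nf = 728.75381
Nf = 364.4


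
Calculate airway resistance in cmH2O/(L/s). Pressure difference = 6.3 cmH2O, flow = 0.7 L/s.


R = dP / flow
R = 6.3 / 0.7
R = 9 cmH2O/(L/s)


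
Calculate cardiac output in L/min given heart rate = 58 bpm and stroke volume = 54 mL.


CO = HR * SV
CO = 58 * 54 / 1000
CO = 3.132 L/min


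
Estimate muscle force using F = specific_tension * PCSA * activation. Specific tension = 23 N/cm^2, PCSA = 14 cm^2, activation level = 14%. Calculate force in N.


F = sigma * PCSA * activation
F = 23 * 14 * 0.14
F = 45.08 N


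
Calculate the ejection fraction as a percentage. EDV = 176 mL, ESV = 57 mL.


SV = EDV - ESV = 176 - 57 = 119 mL
EF = SV/EDV * 100 = 119/176 * 100
EF = 67.61%


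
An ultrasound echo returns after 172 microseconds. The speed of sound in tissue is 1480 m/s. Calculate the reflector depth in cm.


depth = c * t / 2
t = 172 us = 1.7200e-04 s
depth = 1480 * 1.7200e-04 / 2
depth = 0.12728 m = 12.728 cm


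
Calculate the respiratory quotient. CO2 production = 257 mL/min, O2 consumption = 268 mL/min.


RQ = VCO2 / VO2
RQ = 257 / 268
RQ = 0.959


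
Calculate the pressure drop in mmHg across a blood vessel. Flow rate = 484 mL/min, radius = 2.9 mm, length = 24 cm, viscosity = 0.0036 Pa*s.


dP = 8*mu*L*Q / (pi*r^4)
Q = 484 mL/min = 8.06667e-06 m^3/s
dP = 250.932 Pa = 250.932 / 133.322 mmHg = 1.882 mmHg


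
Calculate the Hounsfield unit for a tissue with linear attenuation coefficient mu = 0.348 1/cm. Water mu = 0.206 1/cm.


HU = ((mu_tissue - mu_water) / mu_water) * 1000
HU = ((0.348 - 0.206) / 0.206) * 1000
HU = 689.3


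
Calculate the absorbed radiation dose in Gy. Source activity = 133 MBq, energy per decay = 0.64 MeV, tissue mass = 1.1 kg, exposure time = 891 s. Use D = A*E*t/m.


A = 133 MBq = 1.3300e+08 Bq
E = 0.64 MeV = 1.02528e-13 J
D = A*E*t/m = 1.3300e+08*1.02528e-13*891/1.1
D = 0.01105 Gy


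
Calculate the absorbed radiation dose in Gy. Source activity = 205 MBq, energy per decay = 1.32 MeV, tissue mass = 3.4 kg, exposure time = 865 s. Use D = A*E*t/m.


A = 205 MBq = 2.0500e+08 Bq
E = 1.32 MeV = 2.11464e-13 J
D = A*E*t/m = 2.0500e+08*2.11464e-13*865/3.4
D = 0.01103 Gy


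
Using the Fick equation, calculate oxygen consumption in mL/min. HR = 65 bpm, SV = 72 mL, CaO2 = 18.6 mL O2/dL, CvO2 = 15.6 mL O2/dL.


CO = HR*SV = 65*72/1000 = 4.68 L/min
a-v O2 diff = 18.6 - 15.6 = 3 mL/dL
VO2 = CO * (CaO2-CvO2) * 10 dL/L
VO2 = 4.68 * 3 * 10
VO2 = 140.4 mL/min


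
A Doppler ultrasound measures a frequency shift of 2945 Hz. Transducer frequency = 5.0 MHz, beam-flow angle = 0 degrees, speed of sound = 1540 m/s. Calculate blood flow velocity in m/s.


v = fd * c / (2 * f0 * cos(theta))
v = 2945 * 1540 / (2 * 5.0000e+06 * cos(0))
v = 0.4535 m/s


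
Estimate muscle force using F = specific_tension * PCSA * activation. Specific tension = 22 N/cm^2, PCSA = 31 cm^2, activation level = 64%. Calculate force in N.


F = sigma * PCSA * activation
F = 22 * 31 * 0.64
F = 436.5 N


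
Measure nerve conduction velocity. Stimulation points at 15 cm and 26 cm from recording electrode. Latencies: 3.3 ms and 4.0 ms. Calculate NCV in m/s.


Distance = (26 - 15) / 100 = 0.11 m
dt = (4.0 - 3.3) / 1000 = 7.0000e-04 s
NCV = dist / dt = 157.1 m/s


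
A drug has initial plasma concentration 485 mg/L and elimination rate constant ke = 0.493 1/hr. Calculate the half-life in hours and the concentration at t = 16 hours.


t_half = ln(2) / ke = 0.693147 / 0.493 = 1.406 hr
C(t) = C0 * exp(-ke*t) = 485 * exp(-0.493*16)
C(16) = 0.182 mg/L


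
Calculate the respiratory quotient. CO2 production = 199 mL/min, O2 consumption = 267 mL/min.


RQ = VCO2 / VO2
RQ = 199 / 267
RQ = 0.7453


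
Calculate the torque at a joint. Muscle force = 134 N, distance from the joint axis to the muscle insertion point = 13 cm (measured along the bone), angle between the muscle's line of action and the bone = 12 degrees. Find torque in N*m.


Torque = F * d * sin(theta)   (moment arm = d*sin(theta))
d = 13 cm = 0.13 m
Torque = 134 * 0.13 * sin(12)
Torque = 3.622 N*m


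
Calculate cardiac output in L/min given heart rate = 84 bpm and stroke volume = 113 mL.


CO = HR * SV
CO = 84 * 113 / 1000
CO = 9.492 L/min


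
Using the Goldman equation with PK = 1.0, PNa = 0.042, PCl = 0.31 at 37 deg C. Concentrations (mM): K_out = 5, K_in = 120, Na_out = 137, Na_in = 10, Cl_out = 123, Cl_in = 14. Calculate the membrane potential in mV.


Vm = (RT/F)*ln((PK*Ko + PNa*Nao + PCl*Cli)/(PK*Ki + PNa*Nai + PCl*Clo))
Numer = 15.094, Denom = 158.55
Vm = -62.85 mV


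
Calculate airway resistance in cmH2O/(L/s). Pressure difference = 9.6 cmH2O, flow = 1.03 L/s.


R = dP / flow
R = 9.6 / 1.03
R = 9.32 cmH2O/(L/s)


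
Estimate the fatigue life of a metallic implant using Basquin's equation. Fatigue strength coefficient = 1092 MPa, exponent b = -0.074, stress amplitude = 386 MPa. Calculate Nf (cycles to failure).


sigma_a = sigma_f' * (2Nf)^b
2Nf = (sigma_a/sigma_f')^(1/b)
2Nf = (386/1092)^(1/-0.074)
2Nf = 1268177.9
Nf = 6.341e+05


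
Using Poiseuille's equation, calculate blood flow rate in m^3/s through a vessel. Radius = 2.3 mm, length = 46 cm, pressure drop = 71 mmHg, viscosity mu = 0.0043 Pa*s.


Q = pi*r^4*dP / (8*mu*L)
r = 0.0023 m, L = 0.46 m
dP = 71 mmHg = 9465.862 Pa
Q = 5.2590e-05 m^3/s


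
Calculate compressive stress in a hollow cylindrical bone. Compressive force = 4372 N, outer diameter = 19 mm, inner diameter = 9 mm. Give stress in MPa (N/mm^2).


A = pi*(r_o^2 - r_i^2)
r_o = 9.5 mm, r_i = 4.5 mm
A = 219.911 mm^2
sigma = F/A = 4372 / 219.911
sigma = 19.88 MPa


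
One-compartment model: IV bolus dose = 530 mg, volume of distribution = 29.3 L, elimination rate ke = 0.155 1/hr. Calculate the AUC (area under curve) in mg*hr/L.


C0 = Dose/Vd = 530/29.3 = 18.0887 mg/L
AUC = C0/ke = 18.0887/0.155
AUC = 116.7 mg*hr/L


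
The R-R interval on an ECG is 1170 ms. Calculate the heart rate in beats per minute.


HR = 60 / RR_interval(s)
RR = 1170 ms = 1.17 s
HR = 60 / 1.17 = 51.28 bpm


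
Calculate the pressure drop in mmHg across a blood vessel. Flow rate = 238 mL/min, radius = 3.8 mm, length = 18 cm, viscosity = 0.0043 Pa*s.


dP = 8*mu*L*Q / (pi*r^4)
Q = 238 mL/min = 3.96667e-06 m^3/s
dP = 37.4949 Pa = 37.4949 / 133.322 mmHg = 0.2812 mmHg


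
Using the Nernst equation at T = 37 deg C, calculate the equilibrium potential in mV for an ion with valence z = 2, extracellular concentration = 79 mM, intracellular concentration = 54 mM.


E = (RT/(zF)) * ln(C_out/C_in)
T = 37 + 273.15 = 310.15 K
E = (8.314 * 310.15 / (2 * 96485)) * ln(79/54)
E = 5.084 mV


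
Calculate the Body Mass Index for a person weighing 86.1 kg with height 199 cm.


BMI = weight / height^2
height = 199 cm = 1.99 m
BMI = 86.1 / 1.99^2
BMI = 21.74 kg/m^2


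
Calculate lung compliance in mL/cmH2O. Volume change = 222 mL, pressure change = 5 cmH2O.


C = dV / dP
C = 222 / 5
C = 44.4 mL/cmH2O


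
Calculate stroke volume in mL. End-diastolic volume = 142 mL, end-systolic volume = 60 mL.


SV = EDV - ESV
SV = 142 - 60
SV = 82 mL


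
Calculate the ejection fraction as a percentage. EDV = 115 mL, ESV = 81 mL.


SV = EDV - ESV = 115 - 81 = 34 mL
EF = SV/EDV * 100 = 34/115 * 100
EF = 29.57%


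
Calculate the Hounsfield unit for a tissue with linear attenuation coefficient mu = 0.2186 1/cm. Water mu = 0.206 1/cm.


HU = ((mu_tissue - mu_water) / mu_water) * 1000
HU = ((0.2186 - 0.206) / 0.206) * 1000
HU = 61.17


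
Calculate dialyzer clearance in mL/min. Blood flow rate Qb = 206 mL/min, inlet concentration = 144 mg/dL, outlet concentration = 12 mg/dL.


K = Qb * (Cb_in - Cb_out) / Cb_in
K = 206 * (144 - 12) / 144
K = 188.8 mL/min


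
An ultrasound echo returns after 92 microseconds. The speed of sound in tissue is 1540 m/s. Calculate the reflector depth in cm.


depth = c * t / 2
t = 92 us = 9.2000e-05 s
depth = 1540 * 9.2000e-05 / 2
depth = 0.07084 m = 7.084 cm


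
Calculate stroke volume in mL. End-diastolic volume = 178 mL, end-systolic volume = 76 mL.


SV = EDV - ESV
SV = 178 - 76
SV = 102 mL


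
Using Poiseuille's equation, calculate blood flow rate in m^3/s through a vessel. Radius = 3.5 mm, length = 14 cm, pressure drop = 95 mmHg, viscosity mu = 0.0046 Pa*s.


Q = pi*r^4*dP / (8*mu*L)
r = 0.0035 m, L = 0.14 m
dP = 95 mmHg = 12665.59 Pa
Q = 0.001159 m^3/s


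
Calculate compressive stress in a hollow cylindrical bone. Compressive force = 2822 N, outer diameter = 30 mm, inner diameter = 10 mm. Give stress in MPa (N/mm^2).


A = pi*(r_o^2 - r_i^2)
r_o = 15 mm, r_i = 5 mm
A = 628.319 mm^2
sigma = F/A = 2822 / 628.319
sigma = 4.491 MPa


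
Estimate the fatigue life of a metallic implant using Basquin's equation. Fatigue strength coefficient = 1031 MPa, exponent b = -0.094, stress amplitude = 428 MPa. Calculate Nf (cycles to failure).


sigma_a = sigma_f' * (2Nf)^b
2Nf = (sigma_a/sigma_f')^(1/b)
2Nf = (428/1031)^(1/-0.094)
2Nf = 11530.831
Nf = 5765


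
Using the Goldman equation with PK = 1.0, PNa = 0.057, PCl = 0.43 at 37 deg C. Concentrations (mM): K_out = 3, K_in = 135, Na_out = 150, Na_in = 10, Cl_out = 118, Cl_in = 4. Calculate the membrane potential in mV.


Vm = (RT/F)*ln((PK*Ko + PNa*Nao + PCl*Cli)/(PK*Ki + PNa*Nai + PCl*Clo))
Numer = 13.27, Denom = 186.31
Vm = -70.61 mV


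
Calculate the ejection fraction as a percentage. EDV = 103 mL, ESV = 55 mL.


SV = EDV - ESV = 103 - 55 = 48 mL
EF = SV/EDV * 100 = 48/103 * 100
EF = 46.6%


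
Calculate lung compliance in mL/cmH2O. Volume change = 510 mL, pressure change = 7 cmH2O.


C = dV / dP
C = 510 / 7
C = 72.86 mL/cmH2O


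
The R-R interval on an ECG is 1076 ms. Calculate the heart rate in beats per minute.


HR = 60 / RR_interval(s)
RR = 1076 ms = 1.076 s
HR = 60 / 1.076 = 55.76 bpm


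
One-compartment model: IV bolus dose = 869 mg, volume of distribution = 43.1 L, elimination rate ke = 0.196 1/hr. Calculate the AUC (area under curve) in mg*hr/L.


C0 = Dose/Vd = 869/43.1 = 20.1624 mg/L
AUC = C0/ke = 20.1624/0.196
AUC = 102.9 mg*hr/L


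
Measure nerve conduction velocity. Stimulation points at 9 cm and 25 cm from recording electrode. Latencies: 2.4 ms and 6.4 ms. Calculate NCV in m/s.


Distance = (25 - 9) / 100 = 0.16 m
dt = (6.4 - 2.4) / 1000 = 0.004 s
NCV = dist / dt = 40 m/s


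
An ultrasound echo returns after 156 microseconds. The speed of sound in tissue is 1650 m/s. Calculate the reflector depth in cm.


depth = c * t / 2
t = 156 us = 1.5600e-04 s
depth = 1650 * 1.5600e-04 / 2
depth = 0.1287 m = 12.87 cm


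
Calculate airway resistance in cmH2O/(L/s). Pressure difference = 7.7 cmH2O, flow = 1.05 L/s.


R = dP / flow
R = 7.7 / 1.05
R = 7.333 cmH2O/(L/s)


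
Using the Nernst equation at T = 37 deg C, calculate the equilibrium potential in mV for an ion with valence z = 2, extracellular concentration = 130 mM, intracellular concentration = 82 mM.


E = (RT/(zF)) * ln(C_out/C_in)
T = 37 + 273.15 = 310.15 K
E = (8.314 * 310.15 / (2 * 96485)) * ln(130/82)
E = 6.158 mV


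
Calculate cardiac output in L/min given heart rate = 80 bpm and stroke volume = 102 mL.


CO = HR * SV
CO = 80 * 102 / 1000
CO = 8.16 L/min


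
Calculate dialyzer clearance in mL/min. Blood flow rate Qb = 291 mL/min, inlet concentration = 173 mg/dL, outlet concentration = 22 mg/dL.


K = Qb * (Cb_in - Cb_out) / Cb_in
K = 291 * (173 - 22) / 173
K = 254 mL/min


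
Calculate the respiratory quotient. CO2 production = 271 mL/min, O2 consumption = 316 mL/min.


RQ = VCO2 / VO2
RQ = 271 / 316
RQ = 0.8576


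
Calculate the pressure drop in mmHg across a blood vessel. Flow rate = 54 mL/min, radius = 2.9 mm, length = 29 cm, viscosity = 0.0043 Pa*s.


dP = 8*mu*L*Q / (pi*r^4)
Q = 54 mL/min = 9e-07 m^3/s
dP = 40.407 Pa = 40.407 / 133.322 mmHg = 0.3031 mmHg


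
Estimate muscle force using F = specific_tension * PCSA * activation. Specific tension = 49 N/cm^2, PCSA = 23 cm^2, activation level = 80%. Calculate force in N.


F = sigma * PCSA * activation
F = 49 * 23 * 0.8
F = 901.6 N


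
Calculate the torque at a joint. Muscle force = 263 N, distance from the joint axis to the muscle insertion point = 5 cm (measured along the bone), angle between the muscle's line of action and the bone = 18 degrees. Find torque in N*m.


Torque = F * d * sin(theta)   (moment arm = d*sin(theta))
d = 5 cm = 0.05 m
Torque = 263 * 0.05 * sin(18)
Torque = 4.064 N*m


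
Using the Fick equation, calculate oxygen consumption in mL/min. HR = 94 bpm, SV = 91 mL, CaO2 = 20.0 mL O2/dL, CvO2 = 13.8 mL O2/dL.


CO = HR*SV = 94*91/1000 = 8.554 L/min
a-v O2 diff = 20.0 - 13.8 = 6.2 mL/dL
VO2 = CO * (CaO2-CvO2) * 10 dL/L
VO2 = 8.554 * 6.2 * 10
VO2 = 530.3 mL/min


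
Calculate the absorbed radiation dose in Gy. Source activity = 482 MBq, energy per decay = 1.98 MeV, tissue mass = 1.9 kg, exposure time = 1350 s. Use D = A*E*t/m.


A = 482 MBq = 4.8200e+08 Bq
E = 1.98 MeV = 3.17196e-13 J
D = A*E*t/m = 4.8200e+08*3.17196e-13*1350/1.9
D = 0.1086 Gy


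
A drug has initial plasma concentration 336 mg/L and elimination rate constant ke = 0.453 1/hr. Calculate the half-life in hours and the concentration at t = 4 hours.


t_half = ln(2) / ke = 0.693147 / 0.453 = 1.53 hr
C(t) = C0 * exp(-ke*t) = 336 * exp(-0.453*4)
C(4) = 54.88 mg/L


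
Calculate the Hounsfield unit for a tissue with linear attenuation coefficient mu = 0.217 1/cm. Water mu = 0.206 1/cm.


HU = ((mu_tissue - mu_water) / mu_water) * 1000
HU = ((0.217 - 0.206) / 0.206) * 1000
HU = 53.4


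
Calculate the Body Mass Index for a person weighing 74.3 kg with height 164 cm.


BMI = weight / height^2
height = 164 cm = 1.64 m
BMI = 74.3 / 1.64^2
BMI = 27.62 kg/m^2


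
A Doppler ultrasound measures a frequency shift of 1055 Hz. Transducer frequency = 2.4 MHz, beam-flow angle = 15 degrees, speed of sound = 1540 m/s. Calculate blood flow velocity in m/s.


v = fd * c / (2 * f0 * cos(theta))
v = 1055 * 1540 / (2 * 2.4000e+06 * cos(15))
v = 0.3504 m/s


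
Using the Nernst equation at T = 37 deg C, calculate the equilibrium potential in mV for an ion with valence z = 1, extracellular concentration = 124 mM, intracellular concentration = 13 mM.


E = (RT/(zF)) * ln(C_out/C_in)
T = 37 + 273.15 = 310.15 K
E = (8.314 * 310.15 / (1 * 96485)) * ln(124/13)
E = 60.27 mV


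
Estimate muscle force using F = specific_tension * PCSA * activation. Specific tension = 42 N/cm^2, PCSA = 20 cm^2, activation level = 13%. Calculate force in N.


F = sigma * PCSA * activation
F = 42 * 20 * 0.13
F = 109.2 N


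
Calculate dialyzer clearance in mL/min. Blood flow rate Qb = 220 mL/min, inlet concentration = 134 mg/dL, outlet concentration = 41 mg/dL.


K = Qb * (Cb_in - Cb_out) / Cb_in
K = 220 * (134 - 41) / 134
K = 152.7 mL/min


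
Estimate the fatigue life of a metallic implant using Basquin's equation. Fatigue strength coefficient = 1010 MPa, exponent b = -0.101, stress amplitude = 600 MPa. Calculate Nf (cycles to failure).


sigma_a = sigma_f' * (2Nf)^b
2Nf = (sigma_a/sigma_f')^(1/b)
2Nf = (600/1010)^(1/-0.101)
2Nf = 173.50347
Nf = 86.75


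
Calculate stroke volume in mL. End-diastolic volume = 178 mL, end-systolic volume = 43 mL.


SV = EDV - ESV
SV = 178 - 43
SV = 135 mL


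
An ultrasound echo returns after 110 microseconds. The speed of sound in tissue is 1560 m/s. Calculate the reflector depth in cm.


depth = c * t / 2
t = 110 us = 1.1000e-04 s
depth = 1560 * 1.1000e-04 / 2
depth = 0.0858 m = 8.58 cm


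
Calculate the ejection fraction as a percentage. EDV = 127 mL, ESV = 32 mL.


SV = EDV - ESV = 127 - 32 = 95 mL
EF = SV/EDV * 100 = 95/127 * 100
EF = 74.8%


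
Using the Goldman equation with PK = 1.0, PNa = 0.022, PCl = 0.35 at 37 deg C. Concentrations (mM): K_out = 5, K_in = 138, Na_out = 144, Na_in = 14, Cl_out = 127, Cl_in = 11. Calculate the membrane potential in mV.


Vm = (RT/F)*ln((PK*Ko + PNa*Nao + PCl*Cli)/(PK*Ki + PNa*Nai + PCl*Clo))
Numer = 12.018, Denom = 182.758
Vm = -72.74 mV


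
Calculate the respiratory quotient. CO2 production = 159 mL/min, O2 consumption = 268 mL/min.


RQ = VCO2 / VO2
RQ = 159 / 268
RQ = 0.5933


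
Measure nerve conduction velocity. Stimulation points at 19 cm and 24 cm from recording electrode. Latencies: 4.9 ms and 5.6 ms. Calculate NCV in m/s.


Distance = (24 - 19) / 100 = 0.05 m
dt = (5.6 - 4.9) / 1000 = 7.0000e-04 s
NCV = dist / dt = 71.43 m/s


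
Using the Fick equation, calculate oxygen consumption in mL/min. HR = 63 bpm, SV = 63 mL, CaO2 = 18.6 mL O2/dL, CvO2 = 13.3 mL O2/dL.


CO = HR*SV = 63*63/1000 = 3.969 L/min
a-v O2 diff = 18.6 - 13.3 = 5.3 mL/dL
VO2 = CO * (CaO2-CvO2) * 10 dL/L
VO2 = 3.969 * 5.3 * 10
VO2 = 210.4 mL/min


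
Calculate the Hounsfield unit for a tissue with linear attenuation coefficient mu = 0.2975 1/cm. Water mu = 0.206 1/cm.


HU = ((mu_tissue - mu_water) / mu_water) * 1000
HU = ((0.2975 - 0.206) / 0.206) * 1000
HU = 444.2


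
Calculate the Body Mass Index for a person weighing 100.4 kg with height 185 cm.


BMI = weight / height^2
height = 185 cm = 1.85 m
BMI = 100.4 / 1.85^2
BMI = 29.34 kg/m^2


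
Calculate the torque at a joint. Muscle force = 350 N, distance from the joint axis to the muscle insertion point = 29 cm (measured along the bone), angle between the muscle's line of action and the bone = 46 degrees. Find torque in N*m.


Torque = F * d * sin(theta)   (moment arm = d*sin(theta))
d = 29 cm = 0.29 m
Torque = 350 * 0.29 * sin(46)
Torque = 73.01 N*m


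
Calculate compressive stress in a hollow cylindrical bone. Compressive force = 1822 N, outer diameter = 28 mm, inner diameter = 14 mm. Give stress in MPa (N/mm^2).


A = pi*(r_o^2 - r_i^2)
r_o = 14 mm, r_i = 7 mm
A = 461.814 mm^2
sigma = F/A = 1822 / 461.814
sigma = 3.945 MPa


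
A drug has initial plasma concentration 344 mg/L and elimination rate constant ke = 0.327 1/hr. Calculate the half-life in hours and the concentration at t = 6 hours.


t_half = ln(2) / ke = 0.693147 / 0.327 = 2.12 hr
C(t) = C0 * exp(-ke*t) = 344 * exp(-0.327*6)
C(6) = 48.36 mg/L


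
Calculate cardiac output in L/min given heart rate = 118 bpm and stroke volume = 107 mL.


CO = HR * SV
CO = 118 * 107 / 1000
CO = 12.63 L/min


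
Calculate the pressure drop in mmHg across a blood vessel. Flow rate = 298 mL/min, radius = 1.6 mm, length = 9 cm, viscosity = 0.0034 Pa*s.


dP = 8*mu*L*Q / (pi*r^4)
Q = 298 mL/min = 4.96667e-06 m^3/s
dP = 590.537 Pa = 590.537 / 133.322 mmHg = 4.429 mmHg
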